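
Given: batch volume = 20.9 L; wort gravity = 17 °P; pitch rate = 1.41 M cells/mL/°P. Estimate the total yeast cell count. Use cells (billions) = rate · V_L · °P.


cells = 1.41 · 20.9 · 17

500.9730 billion cells


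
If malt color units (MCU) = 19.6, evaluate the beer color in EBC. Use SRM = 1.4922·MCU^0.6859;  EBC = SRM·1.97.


SRM = 1.4922·19.6^0.6859 = 11.4864
EBC = 11.4864·1.97

22.6283 EBC


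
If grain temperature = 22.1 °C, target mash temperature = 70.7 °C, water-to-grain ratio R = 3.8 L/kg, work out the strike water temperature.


T_strike = (0.41/R)·(T_mash − T_grain) + T_mash
T_strike = (0.41/3.8)·(70.7 − 22.1) + 70.7

75.9437 °C


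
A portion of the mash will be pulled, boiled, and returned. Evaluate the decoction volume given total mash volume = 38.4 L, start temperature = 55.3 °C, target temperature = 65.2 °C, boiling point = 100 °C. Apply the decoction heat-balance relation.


V_dec = V_total·(T_target − T_start)/(T_boil − T_start)
V_dec = 38.4·(65.2 − 55.3)/(100 − 55.3)

8.5047 L


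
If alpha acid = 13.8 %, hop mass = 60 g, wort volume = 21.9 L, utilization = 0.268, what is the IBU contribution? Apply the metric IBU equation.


IBU = (α/100)·mass·U·1000 / V
IBU = (13.8/100)·60·0.268·1000 / 21.9

101.3260 IBU


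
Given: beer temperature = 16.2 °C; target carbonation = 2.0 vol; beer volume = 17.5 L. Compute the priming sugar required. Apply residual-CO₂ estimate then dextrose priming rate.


residual = 14.695·(0.01821 + 0.09011·e^(−0.04·T));  sugar = (target − residual)·4.0·V
residual = 14.695·(0.01821 + 0.09011·e^(−0.04·16.2)) = 0.9603
sugar = (2.0 − 0.9603)·4.0·17.5

72.7821 g


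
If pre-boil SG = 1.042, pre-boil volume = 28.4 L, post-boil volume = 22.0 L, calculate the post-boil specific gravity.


SG_post = 1 + (SG_pre − 1)·V_pre/V_post
pts_pre = (1.042 − 1)·1000 = 42.0000
pts_post = 42.0000·28.4/22.0 = 54.2182
SG_post = 1 + 54.2182/1000

1.0542


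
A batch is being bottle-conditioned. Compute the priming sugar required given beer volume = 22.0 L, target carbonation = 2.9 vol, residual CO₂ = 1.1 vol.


sugar = (target − residual)·4.0·V
sugar = (2.9 − 1.1)·4.0·22.0

158.4000 g


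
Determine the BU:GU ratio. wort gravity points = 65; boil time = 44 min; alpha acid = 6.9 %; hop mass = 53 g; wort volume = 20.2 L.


U = 1.65·0.000125^(GP/1000)·(1−e^(−0.04t))/4.15;  IBU = (α/100)·m·U·1000/V;  BU:GU = IBU/GP
U = 1.65·0.000125^(65/1000)·(1−e^(−0.04·44))/4.15 = 0.1835
IBU = (6.9/100)·53·0.1835·1000/20.2 = 33.2289
BU:GU = 33.2289/65

0.5112


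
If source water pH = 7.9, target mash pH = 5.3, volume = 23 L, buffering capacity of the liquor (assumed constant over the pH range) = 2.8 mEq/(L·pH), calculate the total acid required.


acid = buffering capacity · (pH_source − pH_target) · V
acid = 2.8 · (7.9 − 5.3) · 23

167.4400 mEq


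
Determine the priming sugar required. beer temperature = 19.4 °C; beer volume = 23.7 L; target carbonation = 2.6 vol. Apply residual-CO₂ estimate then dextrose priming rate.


residual = 14.695·(0.01821 + 0.09011·e^(−0.04·T));  sugar = (target − residual)·4.0·V
residual = 14.695·(0.01821 + 0.09011·e^(−0.04·19.4)) = 0.8770
sugar = (2.6 − 0.8770)·4.0·23.7

163.3371 g


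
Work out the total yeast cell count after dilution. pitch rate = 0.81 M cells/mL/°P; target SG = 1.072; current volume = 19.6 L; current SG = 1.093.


V_w = V·((SG_c−1)/(SG_t−1)−1);  °P = 259 − 259/SG_t;  cells = rate·(V+V_w)·°P
V_w = 19.6·((1.093−1)/(1.072−1)−1) = 5.7167
V_final = 19.6 + 5.7167 = 25.3167
°P = 259 − 259/1.072 = 17.3955
cells = 0.81·25.3167·17.3955

356.7213 billion cells


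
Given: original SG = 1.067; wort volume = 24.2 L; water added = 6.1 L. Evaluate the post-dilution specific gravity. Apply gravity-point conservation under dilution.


SG_new = 1 + (SG_old − 1)·V_old/(V_old + V_water)
pts = (1.067 − 1)·1000·24.2/(24.2 + 6.1) = 53.5116
SG_new = 1 + 53.5116/1000

1.0535


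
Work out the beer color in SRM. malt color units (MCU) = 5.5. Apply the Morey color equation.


SRM = 1.4922 · MCU^0.6859
SRM = 1.4922 · 5.5^0.6859

4.8044 SRM


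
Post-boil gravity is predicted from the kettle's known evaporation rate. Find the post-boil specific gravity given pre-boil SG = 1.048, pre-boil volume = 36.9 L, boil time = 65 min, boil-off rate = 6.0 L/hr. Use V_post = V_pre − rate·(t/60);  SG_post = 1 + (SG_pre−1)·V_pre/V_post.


V_post = 36.9 − 6.0·(65/60) = 30.4000
SG_post = 1 + (1.048 − 1)·36.9/30.4000

1.0583


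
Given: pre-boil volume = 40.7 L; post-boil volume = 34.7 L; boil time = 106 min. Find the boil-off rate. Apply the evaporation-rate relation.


rate = (V_pre − V_post) / (t_min/60)
rate = (40.7 − 34.7) / (106/60)

3.3962 L/hr


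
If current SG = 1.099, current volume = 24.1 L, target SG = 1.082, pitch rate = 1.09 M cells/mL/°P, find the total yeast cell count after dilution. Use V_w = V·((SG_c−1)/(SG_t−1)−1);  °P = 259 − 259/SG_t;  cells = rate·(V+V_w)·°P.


V_w = 24.1·((1.099−1)/(1.082−1)−1) = 4.9963
V_final = 24.1 + 4.9963 = 29.0963
°P = 259 − 259/1.082 = 19.6285
cells = 1.09·29.0963·19.6285

622.5170 billion cells


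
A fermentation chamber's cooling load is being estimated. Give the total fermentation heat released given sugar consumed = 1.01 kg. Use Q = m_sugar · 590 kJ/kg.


Q = 1.01 · 590

595.9000 kJ


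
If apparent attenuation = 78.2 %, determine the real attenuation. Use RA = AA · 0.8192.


RA = 78.2 · 0.8192

64.0614 %


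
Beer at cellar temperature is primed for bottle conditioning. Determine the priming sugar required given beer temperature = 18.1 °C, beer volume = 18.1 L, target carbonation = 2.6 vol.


residual = 14.695·(0.01821 + 0.09011·e^(−0.04·T));  sugar = (target − residual)·4.0·V
residual = 14.695·(0.01821 + 0.09011·e^(−0.04·18.1)) = 0.9096
sugar = (2.6 − 0.9096)·4.0·18.1

122.3876 g


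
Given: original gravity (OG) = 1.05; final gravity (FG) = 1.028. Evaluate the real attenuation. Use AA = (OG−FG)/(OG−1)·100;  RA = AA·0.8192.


AA = (1.05 − 1.028)/(1.05 − 1)·100 = 44.0000
RA = 44.0000·0.8192

36.0448 %


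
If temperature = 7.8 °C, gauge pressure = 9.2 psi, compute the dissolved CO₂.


vols = (P + 14.695)·(0.01821 + 0.09011·e^(−0.04·T))
vols = (9.2 + 14.695)·(0.01821 + 0.09011·e^(−0.04·7.8))

2.0112 volumes


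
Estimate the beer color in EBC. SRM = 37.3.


EBC = SRM · 1.97
EBC = 37.3 · 1.97

73.4810 EBC


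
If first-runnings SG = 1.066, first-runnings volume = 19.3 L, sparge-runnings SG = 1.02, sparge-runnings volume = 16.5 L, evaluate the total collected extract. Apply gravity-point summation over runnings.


total = Σ (SG_i − 1)·1000·V_i
first = (1.066 − 1)·1000·19.3 = 1273.8000
sparge = (1.02 − 1)·1000·16.5 = 330.0000
total = 1273.8000 + 330.0000

1603.8000 gravity·L


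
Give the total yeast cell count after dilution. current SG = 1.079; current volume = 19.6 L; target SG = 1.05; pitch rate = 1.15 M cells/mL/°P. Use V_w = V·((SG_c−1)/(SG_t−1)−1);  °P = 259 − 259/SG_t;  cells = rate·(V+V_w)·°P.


V_w = 19.6·((1.079−1)/(1.05−1)−1) = 11.3680
V_final = 19.6 + 11.3680 = 30.9680
°P = 259 − 259/1.05 = 12.3333
cells = 1.15·30.9680·12.3333

439.2295 billion cells


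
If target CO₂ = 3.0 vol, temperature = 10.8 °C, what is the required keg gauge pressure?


psi = vols/(0.01821 + 0.09011·e^(−0.04·T)) − 14.695
psi = 3.0/(0.01821 + 0.09011·e^(−0.04·10.8)) − 14.695

24.4132 psi


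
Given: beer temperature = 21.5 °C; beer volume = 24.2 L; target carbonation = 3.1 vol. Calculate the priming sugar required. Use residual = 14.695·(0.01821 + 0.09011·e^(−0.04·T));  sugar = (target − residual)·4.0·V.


residual = 14.695·(0.01821 + 0.09011·e^(−0.04·21.5)) = 0.8279
sugar = (3.1 − 0.8279)·4.0·24.2

219.9361 g


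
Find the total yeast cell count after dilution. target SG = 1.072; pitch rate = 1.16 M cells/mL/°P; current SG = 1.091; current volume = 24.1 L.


V_w = V·((SG_c−1)/(SG_t−1)−1);  °P = 259 − 259/SG_t;  cells = rate·(V+V_w)·°P
V_w = 24.1·((1.091−1)/(1.072−1)−1) = 6.3597
V_final = 24.1 + 6.3597 = 30.4597
°P = 259 − 259/1.072 = 17.3955
cells = 1.16·30.4597·17.3955

614.6408 billion cells


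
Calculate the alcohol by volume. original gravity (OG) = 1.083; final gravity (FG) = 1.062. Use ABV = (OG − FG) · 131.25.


ABV = (1.083 − 1.062) · 131.25

2.7562 % ABV


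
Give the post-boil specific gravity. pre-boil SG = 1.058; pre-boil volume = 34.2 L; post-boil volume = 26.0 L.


SG_post = 1 + (SG_pre − 1)·V_pre/V_post
pts_pre = (1.058 − 1)·1000 = 58.0000
pts_post = 58.0000·34.2/26.0 = 76.2923
SG_post = 1 + 76.2923/1000

1.0763


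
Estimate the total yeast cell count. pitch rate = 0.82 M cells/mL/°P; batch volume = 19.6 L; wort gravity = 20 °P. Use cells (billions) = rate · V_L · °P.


cells = 0.82 · 19.6 · 20

321.4400 billion cells


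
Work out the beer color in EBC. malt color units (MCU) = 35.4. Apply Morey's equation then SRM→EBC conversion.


SRM = 1.4922·MCU^0.6859;  EBC = SRM·1.97
SRM = 1.4922·35.4^0.6859 = 17.2301
EBC = 17.2301·1.97

33.9433 EBC


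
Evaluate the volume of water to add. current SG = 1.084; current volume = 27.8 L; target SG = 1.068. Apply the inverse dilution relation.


V_water = V·((SG_curr − 1)/(SG_target − 1) − 1)
V_water = 27.8·((1.084 − 1)/(1.068 − 1) − 1)

6.5412 L


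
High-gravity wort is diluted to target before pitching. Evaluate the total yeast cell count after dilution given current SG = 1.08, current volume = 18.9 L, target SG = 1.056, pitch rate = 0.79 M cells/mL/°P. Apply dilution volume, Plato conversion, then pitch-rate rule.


V_w = V·((SG_c−1)/(SG_t−1)−1);  °P = 259 − 259/SG_t;  cells = rate·(V+V_w)·°P
V_w = 18.9·((1.08−1)/(1.056−1)−1) = 8.1000
V_final = 18.9 + 8.1000 = 27.0000
°P = 259 − 259/1.056 = 13.7348
cells = 0.79·27.0000·13.7348

292.9643 billion cells


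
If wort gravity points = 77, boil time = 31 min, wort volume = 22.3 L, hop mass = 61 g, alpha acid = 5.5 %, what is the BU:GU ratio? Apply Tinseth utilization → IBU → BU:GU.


U = 1.65·0.000125^(GP/1000)·(1−e^(−0.04t))/4.15;  IBU = (α/100)·m·U·1000/V;  BU:GU = IBU/GP
U = 1.65·0.000125^(77/1000)·(1−e^(−0.04·31))/4.15 = 0.1414
IBU = (5.5/100)·61·0.1414·1000/22.3 = 21.2775
BU:GU = 21.2775/77

0.2763


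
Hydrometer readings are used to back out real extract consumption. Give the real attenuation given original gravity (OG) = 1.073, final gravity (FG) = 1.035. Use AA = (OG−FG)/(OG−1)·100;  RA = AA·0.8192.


AA = (1.073 − 1.035)/(1.073 − 1)·100 = 52.0548
RA = 52.0548·0.8192

42.6433 %


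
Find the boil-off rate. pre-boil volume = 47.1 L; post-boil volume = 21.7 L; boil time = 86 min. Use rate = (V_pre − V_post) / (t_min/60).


rate = (47.1 − 21.7) / (86/60)

17.7209 L/hr


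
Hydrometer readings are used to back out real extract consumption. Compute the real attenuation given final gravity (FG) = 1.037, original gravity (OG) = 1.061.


AA = (OG−FG)/(OG−1)·100;  RA = AA·0.8192
AA = (1.061 − 1.037)/(1.061 − 1)·100 = 39.3443
RA = 39.3443·0.8192

32.2308 %


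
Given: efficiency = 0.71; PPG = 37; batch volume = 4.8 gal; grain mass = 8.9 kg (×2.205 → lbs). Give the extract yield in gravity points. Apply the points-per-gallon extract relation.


points = lbs × PPG × eff / vol
lbs = 8.9 × 2.205 = 19.6245
points = 19.6245 × 37 × 0.71 / 4.8

107.4033 points


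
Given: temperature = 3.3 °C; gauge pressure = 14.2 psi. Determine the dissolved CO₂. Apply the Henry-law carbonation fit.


vols = (P + 14.695)·(0.01821 + 0.09011·e^(−0.04·T))
vols = (14.2 + 14.695)·(0.01821 + 0.09011·e^(−0.04·3.3))

2.8079 volumes


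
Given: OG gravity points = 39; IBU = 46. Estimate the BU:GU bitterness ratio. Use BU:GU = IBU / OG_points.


BU:GU = 46 / 39

1.1795


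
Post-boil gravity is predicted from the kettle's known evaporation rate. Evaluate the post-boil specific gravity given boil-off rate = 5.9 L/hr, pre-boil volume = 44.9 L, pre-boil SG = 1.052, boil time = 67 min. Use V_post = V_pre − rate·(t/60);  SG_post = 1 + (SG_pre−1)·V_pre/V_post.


V_post = 44.9 − 5.9·(67/60) = 38.3117
SG_post = 1 + (1.052 − 1)·44.9/38.3117

1.0609


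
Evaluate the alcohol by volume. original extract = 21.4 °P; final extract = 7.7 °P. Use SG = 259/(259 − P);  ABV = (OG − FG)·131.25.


OG = 259/(259 − 21.4) = 1.0901
FG = 259/(259 − 7.7) = 1.0306
ABV = (1.0901 − 1.0306)·131.25

7.7998 % ABV


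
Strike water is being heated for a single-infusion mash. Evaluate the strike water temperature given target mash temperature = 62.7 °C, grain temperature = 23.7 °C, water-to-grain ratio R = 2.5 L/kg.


T_strike = (0.41/R)·(T_mash − T_grain) + T_mash
T_strike = (0.41/2.5)·(62.7 − 23.7) + 62.7

69.0960 °C


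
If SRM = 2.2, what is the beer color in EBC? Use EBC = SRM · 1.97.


EBC = 2.2 · 1.97

4.3340 EBC


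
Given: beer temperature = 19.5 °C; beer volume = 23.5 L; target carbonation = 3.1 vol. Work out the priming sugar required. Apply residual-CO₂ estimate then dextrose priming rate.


residual = 14.695·(0.01821 + 0.09011·e^(−0.04·T));  sugar = (target − residual)·4.0·V
residual = 14.695·(0.01821 + 0.09011·e^(−0.04·19.5)) = 0.8746
sugar = (3.1 − 0.8746)·4.0·23.5

209.1874 g


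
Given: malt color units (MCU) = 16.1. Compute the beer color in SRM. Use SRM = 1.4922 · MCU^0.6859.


SRM = 1.4922 · 16.1^0.6859

10.0367 SRM


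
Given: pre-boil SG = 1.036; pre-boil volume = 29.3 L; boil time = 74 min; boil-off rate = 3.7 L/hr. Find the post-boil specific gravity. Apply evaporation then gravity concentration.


V_post = V_pre − rate·(t/60);  SG_post = 1 + (SG_pre−1)·V_pre/V_post
V_post = 29.3 − 3.7·(74/60) = 24.7367
SG_post = 1 + (1.036 − 1)·29.3/24.7367

1.0426


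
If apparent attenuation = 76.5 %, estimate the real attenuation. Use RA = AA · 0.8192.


RA = 76.5 · 0.8192

62.6688 %


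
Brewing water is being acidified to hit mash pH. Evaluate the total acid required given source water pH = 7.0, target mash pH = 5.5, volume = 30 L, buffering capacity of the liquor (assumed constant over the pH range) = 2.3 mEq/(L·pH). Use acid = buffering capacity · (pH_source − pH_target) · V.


acid = 2.3 · (7.0 − 5.5) · 30

103.5000 mEq


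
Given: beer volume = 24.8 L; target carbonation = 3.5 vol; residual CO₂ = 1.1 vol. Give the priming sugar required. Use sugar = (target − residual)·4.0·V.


sugar = (3.5 − 1.1)·4.0·24.8

238.0800 g


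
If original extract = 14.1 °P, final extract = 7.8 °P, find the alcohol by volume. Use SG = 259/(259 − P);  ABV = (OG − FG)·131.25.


OG = 259/(259 − 14.1) = 1.0576
FG = 259/(259 − 7.8) = 1.0311
ABV = (1.0576 − 1.0311)·131.25

3.4812 % ABV


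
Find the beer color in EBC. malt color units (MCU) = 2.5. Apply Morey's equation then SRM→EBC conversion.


SRM = 1.4922·MCU^0.6859;  EBC = SRM·1.97
SRM = 1.4922·2.5^0.6859 = 2.7975
EBC = 2.7975·1.97

5.5111 EBC


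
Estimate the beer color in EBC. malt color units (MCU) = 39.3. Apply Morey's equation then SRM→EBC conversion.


SRM = 1.4922·MCU^0.6859;  EBC = SRM·1.97
SRM = 1.4922·39.3^0.6859 = 18.5106
EBC = 18.5106·1.97

36.4659 EBC


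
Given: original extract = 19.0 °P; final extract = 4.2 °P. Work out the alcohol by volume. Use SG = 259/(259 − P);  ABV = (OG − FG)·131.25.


OG = 259/(259 − 19.0) = 1.0792
FG = 259/(259 − 4.2) = 1.0165
ABV = (1.0792 − 1.0165)·131.25

8.2272 % ABV


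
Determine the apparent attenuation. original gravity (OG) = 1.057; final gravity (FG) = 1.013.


AA = (OG − FG)/(OG − 1) · 100
AA = (1.057 − 1.013)/(1.057 − 1) · 100

77.1930 %


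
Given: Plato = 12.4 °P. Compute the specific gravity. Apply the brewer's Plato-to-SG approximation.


SG = 259/(259 − P)
SG = 259/(259 − 12.4)

1.0503


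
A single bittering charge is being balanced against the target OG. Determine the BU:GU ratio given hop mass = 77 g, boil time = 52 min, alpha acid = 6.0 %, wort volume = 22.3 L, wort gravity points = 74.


U = 1.65·0.000125^(GP/1000)·(1−e^(−0.04t))/4.15;  IBU = (α/100)·m·U·1000/V;  BU:GU = IBU/GP
U = 1.65·0.000125^(74/1000)·(1−e^(−0.04·52))/4.15 = 0.1789
IBU = (6.0/100)·77·0.1789·1000/22.3 = 37.0670
BU:GU = 37.0670/74

0.5009


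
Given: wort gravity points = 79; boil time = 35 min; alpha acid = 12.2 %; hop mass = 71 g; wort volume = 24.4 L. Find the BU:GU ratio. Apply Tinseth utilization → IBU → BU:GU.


U = 1.65·0.000125^(GP/1000)·(1−e^(−0.04t))/4.15;  IBU = (α/100)·m·U·1000/V;  BU:GU = IBU/GP
U = 1.65·0.000125^(79/1000)·(1−e^(−0.04·35))/4.15 = 0.1473
IBU = (12.2/100)·71·0.1473·1000/24.4 = 52.2814
BU:GU = 52.2814/79

0.6618


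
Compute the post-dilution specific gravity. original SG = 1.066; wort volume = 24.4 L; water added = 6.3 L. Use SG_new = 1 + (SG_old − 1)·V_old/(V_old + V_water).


pts = (1.066 − 1)·1000·24.4/(24.4 + 6.3) = 52.4560
SG_new = 1 + 52.4560/1000

1.0525


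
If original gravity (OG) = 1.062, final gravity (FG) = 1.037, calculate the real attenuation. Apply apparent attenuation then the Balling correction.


AA = (OG−FG)/(OG−1)·100;  RA = AA·0.8192
AA = (1.062 − 1.037)/(1.062 − 1)·100 = 40.3226
RA = 40.3226·0.8192

33.0323 %


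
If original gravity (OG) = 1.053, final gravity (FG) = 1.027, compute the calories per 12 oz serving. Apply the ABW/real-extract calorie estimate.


ABW = (OG−FG)·131.25·0.79/FG;  °P = 259 − 259/SG (for OG→OE and FG→AE);  RE = 0.1808·OE + 0.8192·AE;  Cal = (6.9·ABW + 4·(RE−0.1))·FG·3.55
ABW = (1.053 − 1.027)·131.25·0.79/1.027 = 2.6250
OE = 259 − 259/1.053 = 13.0361 °P
AE = 259 − 259/1.027 = 6.8092 °P
RE = 0.1808·13.0361 + 0.8192·6.8092 = 7.9350 °P
Cal = (6.9·2.6250 + 4·(7.9350−0.1))·1.027·3.55

180.2961 kcal


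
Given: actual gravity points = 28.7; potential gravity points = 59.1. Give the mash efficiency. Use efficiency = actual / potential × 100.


efficiency = 28.7 / 59.1 × 100

48.5618 %


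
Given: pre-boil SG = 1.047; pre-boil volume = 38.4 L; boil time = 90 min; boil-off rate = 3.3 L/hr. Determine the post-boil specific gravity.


V_post = V_pre − rate·(t/60);  SG_post = 1 + (SG_pre−1)·V_pre/V_post
V_post = 38.4 − 3.3·(90/60) = 33.4500
SG_post = 1 + (1.047 − 1)·38.4/33.4500

1.0540


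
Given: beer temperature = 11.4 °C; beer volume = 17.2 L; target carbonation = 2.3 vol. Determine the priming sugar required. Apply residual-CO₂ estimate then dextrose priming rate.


residual = 14.695·(0.01821 + 0.09011·e^(−0.04·T));  sugar = (target − residual)·4.0·V
residual = 14.695·(0.01821 + 0.09011·e^(−0.04·11.4)) = 1.1069
sugar = (2.3 − 1.1069)·4.0·17.2

82.0873 g


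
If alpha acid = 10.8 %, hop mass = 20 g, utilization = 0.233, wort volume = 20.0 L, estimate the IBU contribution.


IBU = (α/100)·mass·U·1000 / V
IBU = (10.8/100)·20·0.233·1000 / 20.0

25.1640 IBU


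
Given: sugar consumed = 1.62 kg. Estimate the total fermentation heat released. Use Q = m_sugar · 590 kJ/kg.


Q = 1.62 · 590

955.8000 kJ


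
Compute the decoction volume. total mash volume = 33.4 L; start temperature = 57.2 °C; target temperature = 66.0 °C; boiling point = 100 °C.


V_dec = V_total·(T_target − T_start)/(T_boil − T_start)
V_dec = 33.4·(66.0 − 57.2)/(100 − 57.2)

6.8673 L


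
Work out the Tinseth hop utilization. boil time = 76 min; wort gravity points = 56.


U = 1.65·0.000125^(GP/1000) · (1 − e^(−0.04·t))/4.15
bigness = 1.65·0.000125^(56/1000) = 0.9975
boil_factor = (1 − e^(−0.04·76))/4.15 = 0.2294
U = 0.9975 · 0.2294

0.2289


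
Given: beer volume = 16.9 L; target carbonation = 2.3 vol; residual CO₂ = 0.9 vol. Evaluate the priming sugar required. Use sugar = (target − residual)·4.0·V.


sugar = (2.3 − 0.9)·4.0·16.9

94.6400 g


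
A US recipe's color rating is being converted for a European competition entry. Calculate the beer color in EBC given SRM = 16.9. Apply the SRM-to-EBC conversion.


EBC = SRM · 1.97
EBC = 16.9 · 1.97

33.2930 EBC


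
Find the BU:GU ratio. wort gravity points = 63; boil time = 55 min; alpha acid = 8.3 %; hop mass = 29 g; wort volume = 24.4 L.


U = 1.65·0.000125^(GP/1000)·(1−e^(−0.04t))/4.15;  IBU = (α/100)·m·U·1000/V;  BU:GU = IBU/GP
U = 1.65·0.000125^(63/1000)·(1−e^(−0.04·55))/4.15 = 0.2007
IBU = (8.3/100)·29·0.2007·1000/24.4 = 19.7982
BU:GU = 19.7982/63

0.3143


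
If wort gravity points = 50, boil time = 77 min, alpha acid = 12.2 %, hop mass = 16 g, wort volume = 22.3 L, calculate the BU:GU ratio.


U = 1.65·0.000125^(GP/1000)·(1−e^(−0.04t))/4.15;  IBU = (α/100)·m·U·1000/V;  BU:GU = IBU/GP
U = 1.65·0.000125^(50/1000)·(1−e^(−0.04·77))/4.15 = 0.2420
IBU = (12.2/100)·16·0.2420·1000/22.3 = 21.1847
BU:GU = 21.1847/50

0.4237


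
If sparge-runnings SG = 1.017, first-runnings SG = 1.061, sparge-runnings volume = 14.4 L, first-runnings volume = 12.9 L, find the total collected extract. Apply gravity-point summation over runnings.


total = Σ (SG_i − 1)·1000·V_i
first = (1.061 − 1)·1000·12.9 = 786.9000
sparge = (1.017 − 1)·1000·14.4 = 244.8000
total = 786.9000 + 244.8000

1031.7000 gravity·L


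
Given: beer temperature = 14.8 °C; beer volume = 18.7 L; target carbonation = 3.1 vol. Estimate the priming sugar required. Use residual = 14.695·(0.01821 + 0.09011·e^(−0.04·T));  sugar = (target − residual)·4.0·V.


residual = 14.695·(0.01821 + 0.09011·e^(−0.04·14.8)) = 1.0002
sugar = (3.1 − 1.0002)·4.0·18.7

157.0687 g


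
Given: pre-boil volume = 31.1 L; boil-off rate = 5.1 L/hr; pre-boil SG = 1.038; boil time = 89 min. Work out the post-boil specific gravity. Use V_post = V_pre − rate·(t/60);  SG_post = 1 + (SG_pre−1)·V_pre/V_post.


V_post = 31.1 − 5.1·(89/60) = 23.5350
SG_post = 1 + (1.038 − 1)·31.1/23.5350

1.0502


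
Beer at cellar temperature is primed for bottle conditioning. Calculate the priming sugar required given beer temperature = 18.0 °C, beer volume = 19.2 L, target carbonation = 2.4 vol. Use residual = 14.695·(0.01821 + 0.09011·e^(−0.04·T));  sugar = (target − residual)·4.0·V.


residual = 14.695·(0.01821 + 0.09011·e^(−0.04·18.0)) = 0.9121
sugar = (2.4 − 0.9121)·4.0·19.2

114.2679 g


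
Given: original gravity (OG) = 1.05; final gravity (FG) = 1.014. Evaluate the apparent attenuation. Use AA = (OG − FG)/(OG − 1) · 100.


AA = (1.05 − 1.014)/(1.05 − 1) · 100

72.0000 %


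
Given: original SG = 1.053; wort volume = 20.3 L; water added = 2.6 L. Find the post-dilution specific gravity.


SG_new = 1 + (SG_old − 1)·V_old/(V_old + V_water)
pts = (1.053 − 1)·1000·20.3/(20.3 + 2.6) = 46.9825
SG_new = 1 + 46.9825/1000

1.0470


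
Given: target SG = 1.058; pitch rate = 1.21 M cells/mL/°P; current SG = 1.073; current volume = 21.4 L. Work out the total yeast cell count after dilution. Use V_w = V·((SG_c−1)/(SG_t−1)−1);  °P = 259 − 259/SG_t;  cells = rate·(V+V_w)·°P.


V_w = 21.4·((1.073−1)/(1.058−1)−1) = 5.5345
V_final = 21.4 + 5.5345 = 26.9345
°P = 259 − 259/1.058 = 14.1985
cells = 1.21·26.9345·14.1985

462.7390 billion cells


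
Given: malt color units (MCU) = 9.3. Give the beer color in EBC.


SRM = 1.4922·MCU^0.6859;  EBC = SRM·1.97
SRM = 1.4922·9.3^0.6859 = 6.8883
EBC = 6.8883·1.97

13.5699 EBC


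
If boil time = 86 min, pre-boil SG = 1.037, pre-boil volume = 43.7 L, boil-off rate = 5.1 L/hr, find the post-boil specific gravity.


V_post = V_pre − rate·(t/60);  SG_post = 1 + (SG_pre−1)·V_pre/V_post
V_post = 43.7 − 5.1·(86/60) = 36.3900
SG_post = 1 + (1.037 − 1)·43.7/36.3900

1.0444


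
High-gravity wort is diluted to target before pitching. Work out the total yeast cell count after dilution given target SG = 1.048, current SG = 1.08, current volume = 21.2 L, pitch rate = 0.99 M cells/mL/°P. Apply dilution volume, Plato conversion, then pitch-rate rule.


V_w = V·((SG_c−1)/(SG_t−1)−1);  °P = 259 − 259/SG_t;  cells = rate·(V+V_w)·°P
V_w = 21.2·((1.08−1)/(1.048−1)−1) = 14.1333
V_final = 21.2 + 14.1333 = 35.3333
°P = 259 − 259/1.048 = 11.8626
cells = 0.99·35.3333·11.8626

414.9536 billion cells


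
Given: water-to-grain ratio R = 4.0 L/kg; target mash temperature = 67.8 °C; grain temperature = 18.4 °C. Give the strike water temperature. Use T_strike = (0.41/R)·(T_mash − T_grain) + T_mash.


T_strike = (0.41/4.0)·(67.8 − 18.4) + 67.8

72.8635 °C


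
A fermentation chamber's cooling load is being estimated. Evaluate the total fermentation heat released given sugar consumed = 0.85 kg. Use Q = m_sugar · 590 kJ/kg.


Q = 0.85 · 590

501.5000 kJ


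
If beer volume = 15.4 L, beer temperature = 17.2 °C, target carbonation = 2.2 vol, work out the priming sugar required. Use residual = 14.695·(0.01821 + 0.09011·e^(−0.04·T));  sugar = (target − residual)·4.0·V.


residual = 14.695·(0.01821 + 0.09011·e^(−0.04·17.2)) = 0.9331
sugar = (2.2 − 0.9331)·4.0·15.4

78.0413 g


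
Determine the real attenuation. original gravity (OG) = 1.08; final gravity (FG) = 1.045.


AA = (OG−FG)/(OG−1)·100;  RA = AA·0.8192
AA = (1.08 − 1.045)/(1.08 − 1)·100 = 43.7500
RA = 43.7500·0.8192

35.8400 %


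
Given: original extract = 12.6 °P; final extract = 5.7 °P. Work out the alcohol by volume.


SG = 259/(259 − P);  ABV = (OG − FG)·131.25
OG = 259/(259 − 12.6) = 1.0511
FG = 259/(259 − 5.7) = 1.0225
ABV = (1.0511 − 1.0225)·131.25

3.7581 % ABV


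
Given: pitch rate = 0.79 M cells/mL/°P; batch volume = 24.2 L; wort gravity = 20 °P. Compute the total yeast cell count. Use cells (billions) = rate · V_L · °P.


cells = 0.79 · 24.2 · 20

382.3600 billion cells


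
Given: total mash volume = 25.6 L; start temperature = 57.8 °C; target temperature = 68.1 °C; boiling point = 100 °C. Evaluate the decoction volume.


V_dec = V_total·(T_target − T_start)/(T_boil − T_start)
V_dec = 25.6·(68.1 − 57.8)/(100 − 57.8)

6.2483 L


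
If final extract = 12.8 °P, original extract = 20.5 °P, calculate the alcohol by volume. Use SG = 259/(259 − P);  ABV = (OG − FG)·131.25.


OG = 259/(259 − 20.5) = 1.0860
FG = 259/(259 − 12.8) = 1.0520
ABV = (1.0860 − 1.0520)·131.25

4.4577 % ABV


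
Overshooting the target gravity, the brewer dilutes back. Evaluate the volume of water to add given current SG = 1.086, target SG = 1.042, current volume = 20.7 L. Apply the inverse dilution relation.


V_water = V·((SG_curr − 1)/(SG_target − 1) − 1)
V_water = 20.7·((1.086 − 1)/(1.042 − 1) − 1)

21.6857 L


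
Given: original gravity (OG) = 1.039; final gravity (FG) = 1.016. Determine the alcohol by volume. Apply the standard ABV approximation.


ABV = (OG − FG) · 131.25
ABV = (1.039 − 1.016) · 131.25

3.0187 % ABV


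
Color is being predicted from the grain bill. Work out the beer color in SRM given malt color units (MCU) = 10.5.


SRM = 1.4922 · MCU^0.6859
SRM = 1.4922 · 10.5^0.6859

7.4862 SRM


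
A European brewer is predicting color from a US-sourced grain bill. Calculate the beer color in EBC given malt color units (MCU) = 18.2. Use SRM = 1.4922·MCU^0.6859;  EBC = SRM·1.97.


SRM = 1.4922·18.2^0.6859 = 10.9172
EBC = 10.9172·1.97

21.5068 EBC


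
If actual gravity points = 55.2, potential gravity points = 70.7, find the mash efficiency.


efficiency = actual / potential × 100
efficiency = 55.2 / 70.7 × 100

78.0764 %


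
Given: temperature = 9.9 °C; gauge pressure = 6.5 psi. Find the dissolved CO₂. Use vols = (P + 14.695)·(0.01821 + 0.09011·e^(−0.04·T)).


vols = (6.5 + 14.695)·(0.01821 + 0.09011·e^(−0.04·9.9))

1.6713 volumes


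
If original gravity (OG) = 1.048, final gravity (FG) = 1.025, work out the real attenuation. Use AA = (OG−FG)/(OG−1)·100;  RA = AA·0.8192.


AA = (1.048 − 1.025)/(1.048 − 1)·100 = 47.9167
RA = 47.9167·0.8192

39.2533 %


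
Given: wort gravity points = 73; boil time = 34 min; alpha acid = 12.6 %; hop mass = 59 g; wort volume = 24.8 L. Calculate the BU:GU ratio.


U = 1.65·0.000125^(GP/1000)·(1−e^(−0.04t))/4.15;  IBU = (α/100)·m·U·1000/V;  BU:GU = IBU/GP
U = 1.65·0.000125^(73/1000)·(1−e^(−0.04·34))/4.15 = 0.1534
IBU = (12.6/100)·59·0.1534·1000/24.8 = 45.9693
BU:GU = 45.9693/73

0.6297


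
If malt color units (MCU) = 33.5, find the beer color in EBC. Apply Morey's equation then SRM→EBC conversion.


SRM = 1.4922·MCU^0.6859;  EBC = SRM·1.97
SRM = 1.4922·33.5^0.6859 = 16.5903
EBC = 16.5903·1.97

32.6830 EBC


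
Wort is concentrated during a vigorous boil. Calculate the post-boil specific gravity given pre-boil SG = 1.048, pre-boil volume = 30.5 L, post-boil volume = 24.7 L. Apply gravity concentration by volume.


SG_post = 1 + (SG_pre − 1)·V_pre/V_post
pts_pre = (1.048 − 1)·1000 = 48.0000
pts_post = 48.0000·30.5/24.7 = 59.2713
SG_post = 1 + 59.2713/1000

1.0593


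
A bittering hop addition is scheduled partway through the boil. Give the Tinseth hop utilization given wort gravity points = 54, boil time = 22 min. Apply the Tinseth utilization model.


U = 1.65·0.000125^(GP/1000) · (1 − e^(−0.04·t))/4.15
bigness = 1.65·0.000125^(54/1000) = 1.0156
boil_factor = (1 − e^(−0.04·22))/4.15 = 0.1410
U = 1.0156 · 0.1410

0.1432


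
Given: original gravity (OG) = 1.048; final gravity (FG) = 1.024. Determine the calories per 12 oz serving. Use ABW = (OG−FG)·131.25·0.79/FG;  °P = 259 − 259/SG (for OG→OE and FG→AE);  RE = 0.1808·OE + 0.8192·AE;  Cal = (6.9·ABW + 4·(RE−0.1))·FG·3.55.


ABW = (1.048 − 1.024)·131.25·0.79/1.024 = 2.4302
OE = 259 − 259/1.048 = 11.8626 °P
AE = 259 − 259/1.024 = 6.0703 °P
RE = 0.1808·11.8626 + 0.8192·6.0703 = 7.1176 °P
Cal = (6.9·2.4302 + 4·(7.1176−0.1))·1.024·3.55

162.9967 kcal


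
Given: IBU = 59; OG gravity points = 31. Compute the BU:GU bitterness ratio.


BU:GU = IBU / OG_points
BU:GU = 59 / 31

1.9032


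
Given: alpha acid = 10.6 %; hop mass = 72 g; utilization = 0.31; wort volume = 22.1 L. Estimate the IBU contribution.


IBU = (α/100)·mass·U·1000 / V
IBU = (10.6/100)·72·0.31·1000 / 22.1

107.0552 IBU


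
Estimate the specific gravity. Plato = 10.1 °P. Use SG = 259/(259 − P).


SG = 259/(259 − 10.1)

1.0406


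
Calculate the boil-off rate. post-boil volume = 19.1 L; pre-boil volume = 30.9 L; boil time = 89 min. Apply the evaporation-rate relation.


rate = (V_pre − V_post) / (t_min/60)
rate = (30.9 − 19.1) / (89/60)

7.9551 L/hr


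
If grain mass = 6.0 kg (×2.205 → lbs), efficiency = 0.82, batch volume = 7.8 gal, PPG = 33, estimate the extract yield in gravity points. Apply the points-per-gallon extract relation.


points = lbs × PPG × eff / vol
lbs = 6.0 × 2.205 = 13.2300
points = 13.2300 × 33 × 0.82 / 7.8

45.8979 points


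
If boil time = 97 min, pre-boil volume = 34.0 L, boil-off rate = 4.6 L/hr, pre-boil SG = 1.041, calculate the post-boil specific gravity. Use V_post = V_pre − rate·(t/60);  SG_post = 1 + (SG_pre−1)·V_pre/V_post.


V_post = 34.0 − 4.6·(97/60) = 26.5633
SG_post = 1 + (1.041 − 1)·34.0/26.5633

1.0525


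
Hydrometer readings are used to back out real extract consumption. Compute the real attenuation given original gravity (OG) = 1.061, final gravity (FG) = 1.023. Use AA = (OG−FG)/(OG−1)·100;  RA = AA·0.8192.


AA = (1.061 − 1.023)/(1.061 − 1)·100 = 62.2951
RA = 62.2951·0.8192

51.0321 %


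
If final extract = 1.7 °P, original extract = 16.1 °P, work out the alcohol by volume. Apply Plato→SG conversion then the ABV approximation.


SG = 259/(259 − P);  ABV = (OG − FG)·131.25
OG = 259/(259 − 16.1) = 1.0663
FG = 259/(259 − 1.7) = 1.0066
ABV = (1.0663 − 1.0066)·131.25

7.8324 % ABV


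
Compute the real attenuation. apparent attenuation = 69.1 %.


RA = AA · 0.8192
RA = 69.1 · 0.8192

56.6067 %


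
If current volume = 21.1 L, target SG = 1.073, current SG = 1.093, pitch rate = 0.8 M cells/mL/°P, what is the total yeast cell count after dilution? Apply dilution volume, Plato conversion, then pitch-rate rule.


V_w = V·((SG_c−1)/(SG_t−1)−1);  °P = 259 − 259/SG_t;  cells = rate·(V+V_w)·°P
V_w = 21.1·((1.093−1)/(1.073−1)−1) = 5.7808
V_final = 21.1 + 5.7808 = 26.8808
°P = 259 − 259/1.073 = 17.6207
cells = 0.8·26.8808·17.6207

378.9269 billion cells


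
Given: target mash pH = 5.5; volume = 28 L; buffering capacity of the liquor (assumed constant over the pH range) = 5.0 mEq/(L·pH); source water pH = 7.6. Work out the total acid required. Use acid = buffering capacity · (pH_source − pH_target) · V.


acid = 5.0 · (7.6 − 5.5) · 28

294.0000 mEq


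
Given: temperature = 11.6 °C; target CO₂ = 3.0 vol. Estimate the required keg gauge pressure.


psi = vols/(0.01821 + 0.09011·e^(−0.04·T)) − 14.695
psi = 3.0/(0.01821 + 0.09011·e^(−0.04·11.6)) − 14.695

25.3756 psi


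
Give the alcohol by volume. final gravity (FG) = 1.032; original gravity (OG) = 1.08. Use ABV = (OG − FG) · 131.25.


ABV = (1.08 − 1.032) · 131.25

6.3000 % ABV


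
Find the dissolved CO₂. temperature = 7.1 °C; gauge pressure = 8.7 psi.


vols = (P + 14.695)·(0.01821 + 0.09011·e^(−0.04·T))
vols = (8.7 + 14.695)·(0.01821 + 0.09011·e^(−0.04·7.1))

2.0129 volumes


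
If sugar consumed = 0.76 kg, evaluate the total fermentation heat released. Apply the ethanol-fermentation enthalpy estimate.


Q = m_sugar · 590 kJ/kg
Q = 0.76 · 590

448.4000 kJ


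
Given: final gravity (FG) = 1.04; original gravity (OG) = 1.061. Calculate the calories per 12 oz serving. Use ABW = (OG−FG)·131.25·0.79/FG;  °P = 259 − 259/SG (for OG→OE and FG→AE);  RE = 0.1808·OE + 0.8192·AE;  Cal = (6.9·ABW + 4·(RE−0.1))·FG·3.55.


ABW = (1.061 − 1.04)·131.25·0.79/1.04 = 2.0937
OE = 259 − 259/1.061 = 14.8907 °P
AE = 259 − 259/1.04 = 9.9615 °P
RE = 0.1808·14.8907 + 0.8192·9.9615 = 10.8527 °P
Cal = (6.9·2.0937 + 4·(10.8527−0.1))·1.04·3.55

212.1326 kcal


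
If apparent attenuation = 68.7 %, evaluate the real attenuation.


RA = AA · 0.8192
RA = 68.7 · 0.8192

56.2790 %


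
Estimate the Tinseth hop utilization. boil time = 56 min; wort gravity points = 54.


U = 1.65·0.000125^(GP/1000) · (1 − e^(−0.04·t))/4.15
bigness = 1.65·0.000125^(54/1000) = 1.0156
boil_factor = (1 − e^(−0.04·56))/4.15 = 0.2153
U = 1.0156 · 0.2153

0.2187


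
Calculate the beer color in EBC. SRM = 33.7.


EBC = SRM · 1.97
EBC = 33.7 · 1.97

66.3890 EBC


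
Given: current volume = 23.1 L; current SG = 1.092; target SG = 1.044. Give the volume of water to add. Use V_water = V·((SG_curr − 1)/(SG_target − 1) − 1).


V_water = 23.1·((1.092 − 1)/(1.044 − 1) − 1)

25.2000 L


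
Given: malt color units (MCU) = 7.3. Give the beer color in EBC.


SRM = 1.4922·MCU^0.6859;  EBC = SRM·1.97
SRM = 1.4922·7.3^0.6859 = 5.8342
EBC = 5.8342·1.97

11.4933 EBC


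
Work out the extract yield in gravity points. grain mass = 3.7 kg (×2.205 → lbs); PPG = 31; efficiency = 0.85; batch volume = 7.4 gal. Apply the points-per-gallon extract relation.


points = lbs × PPG × eff / vol
lbs = 3.7 × 2.205 = 8.1585
points = 8.1585 × 31 × 0.85 / 7.4

29.0509 points


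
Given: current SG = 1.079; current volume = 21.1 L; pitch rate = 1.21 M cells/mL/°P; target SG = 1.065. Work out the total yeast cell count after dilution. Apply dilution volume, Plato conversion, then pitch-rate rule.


V_w = V·((SG_c−1)/(SG_t−1)−1);  °P = 259 − 259/SG_t;  cells = rate·(V+V_w)·°P
V_w = 21.1·((1.079−1)/(1.065−1)−1) = 4.5446
V_final = 21.1 + 4.5446 = 25.6446
°P = 259 − 259/1.065 = 15.8075
cells = 1.21·25.6446·15.8075

490.5068 billion cells


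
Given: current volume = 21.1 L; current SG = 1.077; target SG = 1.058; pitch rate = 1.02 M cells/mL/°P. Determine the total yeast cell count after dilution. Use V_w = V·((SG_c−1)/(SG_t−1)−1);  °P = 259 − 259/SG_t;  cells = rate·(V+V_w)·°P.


V_w = 21.1·((1.077−1)/(1.058−1)−1) = 6.9121
V_final = 21.1 + 6.9121 = 28.0121
°P = 259 − 259/1.058 = 14.1985
cells = 1.02·28.0121·14.1985

405.6836 billion cells


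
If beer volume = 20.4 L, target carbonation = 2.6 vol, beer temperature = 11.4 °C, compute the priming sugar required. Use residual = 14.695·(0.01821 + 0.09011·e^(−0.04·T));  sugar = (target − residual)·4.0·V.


residual = 14.695·(0.01821 + 0.09011·e^(−0.04·11.4)) = 1.1069
sugar = (2.6 − 1.1069)·4.0·20.4

121.8393 g


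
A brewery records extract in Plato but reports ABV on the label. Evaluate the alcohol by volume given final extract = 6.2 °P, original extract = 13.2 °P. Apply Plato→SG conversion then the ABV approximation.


SG = 259/(259 − P);  ABV = (OG − FG)·131.25
OG = 259/(259 − 13.2) = 1.0537
FG = 259/(259 − 6.2) = 1.0245
ABV = (1.0537 − 1.0245)·131.25

3.8295 % ABV


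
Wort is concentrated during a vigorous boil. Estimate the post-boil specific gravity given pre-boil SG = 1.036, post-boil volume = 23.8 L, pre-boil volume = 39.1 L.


SG_post = 1 + (SG_pre − 1)·V_pre/V_post
pts_pre = (1.036 − 1)·1000 = 36.0000
pts_post = 36.0000·39.1/23.8 = 59.1429
SG_post = 1 + 59.1429/1000

1.0591


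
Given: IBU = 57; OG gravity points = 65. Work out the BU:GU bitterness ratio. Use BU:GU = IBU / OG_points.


BU:GU = 57 / 65

0.8769


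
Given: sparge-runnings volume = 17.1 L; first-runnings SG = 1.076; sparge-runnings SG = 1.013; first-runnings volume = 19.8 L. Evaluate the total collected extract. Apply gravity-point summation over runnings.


total = Σ (SG_i − 1)·1000·V_i
first = (1.076 − 1)·1000·19.8 = 1504.8000
sparge = (1.013 − 1)·1000·17.1 = 222.3000
total = 1504.8000 + 222.3000

1727.1000 gravity·L


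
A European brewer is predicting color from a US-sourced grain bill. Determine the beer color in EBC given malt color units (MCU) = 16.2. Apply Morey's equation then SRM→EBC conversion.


SRM = 1.4922·MCU^0.6859;  EBC = SRM·1.97
SRM = 1.4922·16.2^0.6859 = 10.0794
EBC = 10.0794·1.97

19.8564 EBC


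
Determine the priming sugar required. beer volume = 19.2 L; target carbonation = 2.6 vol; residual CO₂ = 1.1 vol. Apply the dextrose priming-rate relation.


sugar = (target − residual)·4.0·V
sugar = (2.6 − 1.1)·4.0·19.2

115.2000 g


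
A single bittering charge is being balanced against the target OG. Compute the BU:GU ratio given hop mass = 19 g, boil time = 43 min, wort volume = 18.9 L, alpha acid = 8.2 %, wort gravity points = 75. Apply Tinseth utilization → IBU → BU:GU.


U = 1.65·0.000125^(GP/1000)·(1−e^(−0.04t))/4.15;  IBU = (α/100)·m·U·1000/V;  BU:GU = IBU/GP
U = 1.65·0.000125^(75/1000)·(1−e^(−0.04·43))/4.15 = 0.1663
IBU = (8.2/100)·19·0.1663·1000/18.9 = 13.7125
BU:GU = 13.7125/75

0.1828


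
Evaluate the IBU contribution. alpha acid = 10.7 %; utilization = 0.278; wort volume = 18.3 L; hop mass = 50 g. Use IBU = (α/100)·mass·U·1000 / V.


IBU = (10.7/100)·50·0.278·1000 / 18.3

81.2732 IBU


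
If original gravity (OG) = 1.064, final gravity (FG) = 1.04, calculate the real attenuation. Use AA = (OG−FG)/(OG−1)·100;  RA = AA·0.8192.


AA = (1.064 − 1.04)/(1.064 − 1)·100 = 37.5000
RA = 37.5000·0.8192

30.7200 %
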